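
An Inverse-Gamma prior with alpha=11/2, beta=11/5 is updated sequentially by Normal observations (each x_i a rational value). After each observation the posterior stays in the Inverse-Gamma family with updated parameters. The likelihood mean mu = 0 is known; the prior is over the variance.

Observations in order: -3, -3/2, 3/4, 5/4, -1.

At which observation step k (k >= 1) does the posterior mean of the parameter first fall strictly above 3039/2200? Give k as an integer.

k = 2

obs 1: x=-3 → posterior Inverse-Gamma(6, 67/10)
obs 2: x=-3/2 → posterior Inverse-Gamma(13/2, 313/40)
obs 3: x=3/4 → posterior Inverse-Gamma(7, 1297/160)
obs 4: x=5/4 → posterior Inverse-Gamma(15/2, 711/80)
obs 5: x=-1 → posterior Inverse-Gamma(8, 751/80)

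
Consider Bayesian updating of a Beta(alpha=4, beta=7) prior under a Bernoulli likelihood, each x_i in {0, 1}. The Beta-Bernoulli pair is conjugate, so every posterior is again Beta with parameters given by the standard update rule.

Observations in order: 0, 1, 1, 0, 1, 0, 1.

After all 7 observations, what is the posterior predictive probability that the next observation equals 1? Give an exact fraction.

obs 1: x=0 → posterior Beta(4, 8)
obs 2: x=1 → posterior Beta(5, 8)
obs 3: x=1 → posterior Beta(6, 8)
obs 4: x=0 → posterior Beta(6, 9)
obs 5: x=1 → posterior Beta(7, 9)
obs 6: x=0 → posterior Beta(7, 10)
obs 7: x=1 → posterior Beta(8, 10)

4/9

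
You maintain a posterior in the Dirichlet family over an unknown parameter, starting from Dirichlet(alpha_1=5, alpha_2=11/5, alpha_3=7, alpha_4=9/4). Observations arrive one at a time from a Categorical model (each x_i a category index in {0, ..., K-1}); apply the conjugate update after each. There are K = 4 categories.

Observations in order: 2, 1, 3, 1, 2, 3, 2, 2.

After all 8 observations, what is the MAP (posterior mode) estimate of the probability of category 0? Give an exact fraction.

80/409

obs 1: x=2 → posterior Dirichlet(5, 11/5, 8, 9/4)
obs 2: x=1 → posterior Dirichlet(5, 16/5, 8, 9/4)
obs 3: x=3 → posterior Dirichlet(5, 16/5, 8, 13/4)
obs 4: x=1 → posterior Dirichlet(5, 21/5, 8, 13/4)
obs 5: x=2 → posterior Dirichlet(5, 21/5, 9, 13/4)
obs 6: x=3 → posterior Dirichlet(5, 21/5, 9, 17/4)
obs 7: x=2 → posterior Dirichlet(5, 21/5, 10, 17/4)
obs 8: x=2 → posterior Dirichlet(5, 21/5, 11, 17/4)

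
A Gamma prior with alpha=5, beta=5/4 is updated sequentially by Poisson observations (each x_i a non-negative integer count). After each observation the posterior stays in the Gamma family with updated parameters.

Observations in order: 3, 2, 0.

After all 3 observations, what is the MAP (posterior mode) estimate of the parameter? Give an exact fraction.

obs 1: x=3 → posterior Gamma(8, 9/4)
obs 2: x=2 → posterior Gamma(10, 13/4)
obs 3: x=0 → posterior Gamma(10, 17/4)

36/17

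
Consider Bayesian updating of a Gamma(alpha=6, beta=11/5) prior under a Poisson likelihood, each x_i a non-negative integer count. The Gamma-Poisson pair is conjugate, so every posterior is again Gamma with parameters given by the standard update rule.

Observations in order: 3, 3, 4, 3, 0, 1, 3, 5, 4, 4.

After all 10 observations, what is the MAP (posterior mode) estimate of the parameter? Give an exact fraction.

175/61

obs 1: x=3 → posterior Gamma(9, 16/5)
obs 2: x=3 → posterior Gamma(12, 21/5)
obs 3: x=4 → posterior Gamma(16, 26/5)
obs 4: x=3 → posterior Gamma(19, 31/5)
obs 5: x=0 → posterior Gamma(19, 36/5)
obs 6: x=1 → posterior Gamma(20, 41/5)
obs 7: x=3 → posterior Gamma(23, 46/5)
obs 8: x=5 → posterior Gamma(28, 51/5)
obs 9: x=4 → posterior Gamma(32, 56/5)
obs 10: x=4 → posterior Gamma(36, 61/5)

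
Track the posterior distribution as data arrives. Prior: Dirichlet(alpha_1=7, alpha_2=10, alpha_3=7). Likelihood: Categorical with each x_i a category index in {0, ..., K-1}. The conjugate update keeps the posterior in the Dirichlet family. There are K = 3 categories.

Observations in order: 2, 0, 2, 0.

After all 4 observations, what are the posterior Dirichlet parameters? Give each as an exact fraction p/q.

obs 1: x=2 → posterior Dirichlet(7, 10, 8)
obs 2: x=0 → posterior Dirichlet(8, 10, 8)
obs 3: x=2 → posterior Dirichlet(8, 10, 9)
obs 4: x=0 → posterior Dirichlet(9, 10, 9)

alpha_1=9, alpha_2=10, alpha_3=9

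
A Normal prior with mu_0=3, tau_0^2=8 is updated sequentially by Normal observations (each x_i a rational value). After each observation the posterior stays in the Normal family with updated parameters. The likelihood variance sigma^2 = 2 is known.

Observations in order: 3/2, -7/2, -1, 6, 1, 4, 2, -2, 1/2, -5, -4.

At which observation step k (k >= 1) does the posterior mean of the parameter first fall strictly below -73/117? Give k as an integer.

k = 3

obs 1: x=3/2 → posterior Normal(9/5, 8/5)
obs 2: x=-7/2 → posterior Normal(-5/9, 8/9)
obs 3: x=-1 → posterior Normal(-9/13, 8/13)
obs 4: x=6 → posterior Normal(15/17, 8/17)
obs 5: x=1 → posterior Normal(19/21, 8/21)
obs 6: x=4 → posterior Normal(7/5, 8/25)
obs 7: x=2 → posterior Normal(43/29, 8/29)
obs 8: x=-2 → posterior Normal(35/33, 8/33)
obs 9: x=1/2 → posterior Normal(1, 8/37)
obs 10: x=-5 → posterior Normal(17/41, 8/41)
obs 11: x=-4 → posterior Normal(1/45, 8/45)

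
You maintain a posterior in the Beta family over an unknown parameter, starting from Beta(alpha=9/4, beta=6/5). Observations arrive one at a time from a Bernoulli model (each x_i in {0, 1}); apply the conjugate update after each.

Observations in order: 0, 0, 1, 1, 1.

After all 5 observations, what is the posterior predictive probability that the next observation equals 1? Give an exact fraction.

obs 1: x=0 → posterior Beta(9/4, 11/5)
obs 2: x=0 → posterior Beta(9/4, 16/5)
obs 3: x=1 → posterior Beta(13/4, 16/5)
obs 4: x=1 → posterior Beta(17/4, 16/5)
obs 5: x=1 → posterior Beta(21/4, 16/5)

105/169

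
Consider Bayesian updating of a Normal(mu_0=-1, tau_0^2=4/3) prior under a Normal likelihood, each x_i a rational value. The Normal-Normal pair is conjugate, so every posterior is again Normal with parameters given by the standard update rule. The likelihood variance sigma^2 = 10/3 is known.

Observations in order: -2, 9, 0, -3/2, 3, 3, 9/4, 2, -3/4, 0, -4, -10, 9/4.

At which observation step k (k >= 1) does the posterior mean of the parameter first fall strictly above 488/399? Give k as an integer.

k = 8

obs 1: x=-2 → posterior Normal(-9/7, 20/21)
obs 2: x=9 → posterior Normal(1, 20/27)
obs 3: x=0 → posterior Normal(9/11, 20/33)
obs 4: x=-3/2 → posterior Normal(6/13, 20/39)
obs 5: x=3 → posterior Normal(4/5, 4/9)
obs 6: x=3 → posterior Normal(18/17, 20/51)
obs 7: x=9/4 → posterior Normal(45/38, 20/57)
obs 8: x=2 → posterior Normal(53/42, 20/63)
obs 9: x=-3/4 → posterior Normal(25/23, 20/69)
obs 10: x=0 → posterior Normal(1, 4/15)
obs 11: x=-4 → posterior Normal(17/27, 20/81)
obs 12: x=-10 → posterior Normal(-3/29, 20/87)
obs 13: x=9/4 → posterior Normal(3/62, 20/93)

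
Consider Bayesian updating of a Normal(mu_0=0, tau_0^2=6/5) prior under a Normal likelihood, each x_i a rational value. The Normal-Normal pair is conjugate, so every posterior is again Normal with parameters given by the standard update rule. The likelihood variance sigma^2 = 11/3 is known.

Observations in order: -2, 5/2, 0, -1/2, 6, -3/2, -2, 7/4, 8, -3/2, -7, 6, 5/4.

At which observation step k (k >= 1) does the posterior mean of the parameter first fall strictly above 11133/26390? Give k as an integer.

k = 5

obs 1: x=-2 → posterior Normal(-36/73, 66/73)
obs 2: x=5/2 → posterior Normal(9/91, 66/91)
obs 3: x=0 → posterior Normal(9/109, 66/109)
obs 4: x=-1/2 → posterior Normal(0, 66/127)
obs 5: x=6 → posterior Normal(108/145, 66/145)
obs 6: x=-3/2 → posterior Normal(81/163, 66/163)
obs 7: x=-2 → posterior Normal(45/181, 66/181)
obs 8: x=7/4 → posterior Normal(153/398, 66/199)
obs 9: x=8 → posterior Normal(63/62, 66/217)
obs 10: x=-3/2 → posterior Normal(387/470, 66/235)
obs 11: x=-7 → posterior Normal(135/506, 6/23)
obs 12: x=6 → posterior Normal(351/542, 66/271)
obs 13: x=5/4 → posterior Normal(198/289, 66/289)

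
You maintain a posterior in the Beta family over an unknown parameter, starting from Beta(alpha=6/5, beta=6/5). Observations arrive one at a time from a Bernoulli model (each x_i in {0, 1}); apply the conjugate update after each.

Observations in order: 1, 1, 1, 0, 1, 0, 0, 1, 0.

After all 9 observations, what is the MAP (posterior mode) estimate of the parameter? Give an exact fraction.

obs 1: x=1 → posterior Beta(11/5, 6/5)
obs 2: x=1 → posterior Beta(16/5, 6/5)
obs 3: x=1 → posterior Beta(21/5, 6/5)
obs 4: x=0 → posterior Beta(21/5, 11/5)
obs 5: x=1 → posterior Beta(26/5, 11/5)
obs 6: x=0 → posterior Beta(26/5, 16/5)
obs 7: x=0 → posterior Beta(26/5, 21/5)
obs 8: x=1 → posterior Beta(31/5, 21/5)
obs 9: x=0 → posterior Beta(31/5, 26/5)

26/47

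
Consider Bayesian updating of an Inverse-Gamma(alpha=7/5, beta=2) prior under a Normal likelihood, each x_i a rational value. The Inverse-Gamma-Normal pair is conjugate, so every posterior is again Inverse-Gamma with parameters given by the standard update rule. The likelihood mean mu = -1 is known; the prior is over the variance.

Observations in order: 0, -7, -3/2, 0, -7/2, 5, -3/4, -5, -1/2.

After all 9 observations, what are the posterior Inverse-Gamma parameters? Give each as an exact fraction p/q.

alpha=59/10, beta=1613/32

obs 1: x=0 → posterior Inverse-Gamma(19/10, 5/2)
obs 2: x=-7 → posterior Inverse-Gamma(12/5, 41/2)
obs 3: x=-3/2 → posterior Inverse-Gamma(29/10, 165/8)
obs 4: x=0 → posterior Inverse-Gamma(17/5, 169/8)
obs 5: x=-7/2 → posterior Inverse-Gamma(39/10, 97/4)
obs 6: x=5 → posterior Inverse-Gamma(22/5, 169/4)
obs 7: x=-3/4 → posterior Inverse-Gamma(49/10, 1353/32)
obs 8: x=-5 → posterior Inverse-Gamma(27/5, 1609/32)
obs 9: x=-1/2 → posterior Inverse-Gamma(59/10, 1613/32)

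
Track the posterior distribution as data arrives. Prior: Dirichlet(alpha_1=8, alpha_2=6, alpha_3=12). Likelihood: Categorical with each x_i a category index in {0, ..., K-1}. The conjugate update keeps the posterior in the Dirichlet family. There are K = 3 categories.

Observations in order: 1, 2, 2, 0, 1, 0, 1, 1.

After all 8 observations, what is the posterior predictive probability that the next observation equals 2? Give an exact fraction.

obs 1: x=1 → posterior Dirichlet(8, 7, 12)
obs 2: x=2 → posterior Dirichlet(8, 7, 13)
obs 3: x=2 → posterior Dirichlet(8, 7, 14)
obs 4: x=0 → posterior Dirichlet(9, 7, 14)
obs 5: x=1 → posterior Dirichlet(9, 8, 14)
obs 6: x=0 → posterior Dirichlet(10, 8, 14)
obs 7: x=1 → posterior Dirichlet(10, 9, 14)
obs 8: x=1 → posterior Dirichlet(10, 10, 14)

7/17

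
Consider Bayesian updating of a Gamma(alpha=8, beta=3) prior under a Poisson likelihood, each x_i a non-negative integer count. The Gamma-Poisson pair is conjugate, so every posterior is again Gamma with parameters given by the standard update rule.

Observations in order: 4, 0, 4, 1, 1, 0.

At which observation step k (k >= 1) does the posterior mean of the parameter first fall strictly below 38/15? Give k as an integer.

obs 1: x=4 → posterior Gamma(12, 4)
obs 2: x=0 → posterior Gamma(12, 5)
obs 3: x=4 → posterior Gamma(16, 6)
obs 4: x=1 → posterior Gamma(17, 7)
obs 5: x=1 → posterior Gamma(18, 8)
obs 6: x=0 → posterior Gamma(18, 9)

k = 2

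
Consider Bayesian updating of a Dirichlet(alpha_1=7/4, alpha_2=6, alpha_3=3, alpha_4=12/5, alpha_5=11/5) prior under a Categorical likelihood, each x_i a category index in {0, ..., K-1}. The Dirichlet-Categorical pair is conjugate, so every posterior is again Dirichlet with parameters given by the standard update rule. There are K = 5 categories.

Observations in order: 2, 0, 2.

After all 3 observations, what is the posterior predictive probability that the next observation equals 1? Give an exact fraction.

120/367

obs 1: x=2 → posterior Dirichlet(7/4, 6, 4, 12/5, 11/5)
obs 2: x=0 → posterior Dirichlet(11/4, 6, 4, 12/5, 11/5)
obs 3: x=2 → posterior Dirichlet(11/4, 6, 5, 12/5, 11/5)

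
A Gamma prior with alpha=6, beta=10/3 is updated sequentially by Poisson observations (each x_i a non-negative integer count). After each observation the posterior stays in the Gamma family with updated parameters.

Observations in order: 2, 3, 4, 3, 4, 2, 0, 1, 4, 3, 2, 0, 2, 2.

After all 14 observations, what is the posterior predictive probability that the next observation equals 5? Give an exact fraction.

33380545360399512664594456234918821453716192331349737227016820192293421056/684850296707306732214860095182846193211312005360014154575765132904052734375

obs 1: x=2 → posterior Gamma(8, 13/3)
obs 2: x=3 → posterior Gamma(11, 16/3)
obs 3: x=4 → posterior Gamma(15, 19/3)
obs 4: x=3 → posterior Gamma(18, 22/3)
obs 5: x=4 → posterior Gamma(22, 25/3)
obs 6: x=2 → posterior Gamma(24, 28/3)
obs 7: x=0 → posterior Gamma(24, 31/3)
obs 8: x=1 → posterior Gamma(25, 34/3)
obs 9: x=4 → posterior Gamma(29, 37/3)
obs 10: x=3 → posterior Gamma(32, 40/3)
obs 11: x=2 → posterior Gamma(34, 43/3)
obs 12: x=0 → posterior Gamma(34, 46/3)
obs 13: x=2 → posterior Gamma(36, 49/3)
obs 14: x=2 → posterior Gamma(38, 52/3)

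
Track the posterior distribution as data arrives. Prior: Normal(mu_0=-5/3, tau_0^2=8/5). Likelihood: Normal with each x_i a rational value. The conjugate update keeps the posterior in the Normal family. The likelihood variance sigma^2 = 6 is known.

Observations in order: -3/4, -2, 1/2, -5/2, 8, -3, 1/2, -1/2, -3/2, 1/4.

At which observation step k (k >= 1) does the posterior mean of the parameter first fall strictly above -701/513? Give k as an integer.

obs 1: x=-3/4 → posterior Normal(-28/19, 24/19)
obs 2: x=-2 → posterior Normal(-36/23, 24/23)
obs 3: x=1/2 → posterior Normal(-34/27, 8/9)
obs 4: x=-5/2 → posterior Normal(-44/31, 24/31)
obs 5: x=8 → posterior Normal(-12/35, 24/35)
obs 6: x=-3 → posterior Normal(-8/13, 8/13)
obs 7: x=1/2 → posterior Normal(-22/43, 24/43)
obs 8: x=-1/2 → posterior Normal(-24/47, 24/47)
obs 9: x=-3/2 → posterior Normal(-10/17, 8/17)
obs 10: x=1/4 → posterior Normal(-29/55, 24/55)

k = 3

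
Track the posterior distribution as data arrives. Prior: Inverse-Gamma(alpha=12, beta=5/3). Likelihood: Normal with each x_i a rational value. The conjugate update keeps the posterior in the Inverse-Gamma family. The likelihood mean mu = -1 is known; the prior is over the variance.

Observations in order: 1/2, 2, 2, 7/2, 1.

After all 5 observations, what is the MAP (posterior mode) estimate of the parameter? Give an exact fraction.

obs 1: x=1/2 → posterior Inverse-Gamma(25/2, 67/24)
obs 2: x=2 → posterior Inverse-Gamma(13, 175/24)
obs 3: x=2 → posterior Inverse-Gamma(27/2, 283/24)
obs 4: x=7/2 → posterior Inverse-Gamma(14, 263/12)
obs 5: x=1 → posterior Inverse-Gamma(29/2, 287/12)

287/186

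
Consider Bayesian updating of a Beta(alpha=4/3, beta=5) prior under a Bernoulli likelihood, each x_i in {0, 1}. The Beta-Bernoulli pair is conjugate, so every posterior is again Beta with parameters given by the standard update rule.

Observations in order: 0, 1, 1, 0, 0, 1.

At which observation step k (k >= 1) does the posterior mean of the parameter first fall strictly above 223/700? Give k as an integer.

k = 3

obs 1: x=0 → posterior Beta(4/3, 6)
obs 2: x=1 → posterior Beta(7/3, 6)
obs 3: x=1 → posterior Beta(10/3, 6)
obs 4: x=0 → posterior Beta(10/3, 7)
obs 5: x=0 → posterior Beta(10/3, 8)
obs 6: x=1 → posterior Beta(13/3, 8)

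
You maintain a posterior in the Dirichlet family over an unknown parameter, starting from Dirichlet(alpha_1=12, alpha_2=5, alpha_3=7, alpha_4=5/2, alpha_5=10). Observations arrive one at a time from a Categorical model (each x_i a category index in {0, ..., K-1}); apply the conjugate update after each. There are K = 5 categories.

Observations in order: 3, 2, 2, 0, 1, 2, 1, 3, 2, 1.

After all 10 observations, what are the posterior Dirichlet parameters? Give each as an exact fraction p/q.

alpha_1=13, alpha_2=8, alpha_3=11, alpha_4=9/2, alpha_5=10

obs 1: x=3 → posterior Dirichlet(12, 5, 7, 7/2, 10)
obs 2: x=2 → posterior Dirichlet(12, 5, 8, 7/2, 10)
obs 3: x=2 → posterior Dirichlet(12, 5, 9, 7/2, 10)
obs 4: x=0 → posterior Dirichlet(13, 5, 9, 7/2, 10)
obs 5: x=1 → posterior Dirichlet(13, 6, 9, 7/2, 10)
obs 6: x=2 → posterior Dirichlet(13, 6, 10, 7/2, 10)
obs 7: x=1 → posterior Dirichlet(13, 7, 10, 7/2, 10)
obs 8: x=3 → posterior Dirichlet(13, 7, 10, 9/2, 10)
obs 9: x=2 → posterior Dirichlet(13, 7, 11, 9/2, 10)
obs 10: x=1 → posterior Dirichlet(13, 8, 11, 9/2, 10)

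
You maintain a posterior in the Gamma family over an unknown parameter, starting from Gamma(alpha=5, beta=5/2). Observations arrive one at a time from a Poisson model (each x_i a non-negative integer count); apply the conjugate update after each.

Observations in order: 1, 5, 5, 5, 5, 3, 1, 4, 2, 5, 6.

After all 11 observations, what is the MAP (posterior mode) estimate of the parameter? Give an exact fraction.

obs 1: x=1 → posterior Gamma(6, 7/2)
obs 2: x=5 → posterior Gamma(11, 9/2)
obs 3: x=5 → posterior Gamma(16, 11/2)
obs 4: x=5 → posterior Gamma(21, 13/2)
obs 5: x=5 → posterior Gamma(26, 15/2)
obs 6: x=3 → posterior Gamma(29, 17/2)
obs 7: x=1 → posterior Gamma(30, 19/2)
obs 8: x=4 → posterior Gamma(34, 21/2)
obs 9: x=2 → posterior Gamma(36, 23/2)
obs 10: x=5 → posterior Gamma(41, 25/2)
obs 11: x=6 → posterior Gamma(47, 27/2)

92/27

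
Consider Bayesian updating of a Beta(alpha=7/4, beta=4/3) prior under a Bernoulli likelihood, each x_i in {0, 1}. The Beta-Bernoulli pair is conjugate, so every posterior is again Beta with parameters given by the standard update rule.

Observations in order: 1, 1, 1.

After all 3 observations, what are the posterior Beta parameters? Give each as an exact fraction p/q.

alpha=19/4, beta=4/3

obs 1: x=1 → posterior Beta(11/4, 4/3)
obs 2: x=1 → posterior Beta(15/4, 4/3)
obs 3: x=1 → posterior Beta(19/4, 4/3)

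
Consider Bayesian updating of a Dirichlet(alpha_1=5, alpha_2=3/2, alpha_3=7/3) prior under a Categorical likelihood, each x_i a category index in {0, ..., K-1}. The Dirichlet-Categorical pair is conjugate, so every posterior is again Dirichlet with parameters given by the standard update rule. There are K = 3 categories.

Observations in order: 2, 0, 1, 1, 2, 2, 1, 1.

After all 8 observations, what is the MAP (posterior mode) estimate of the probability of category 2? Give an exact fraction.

26/83

obs 1: x=2 → posterior Dirichlet(5, 3/2, 10/3)
obs 2: x=0 → posterior Dirichlet(6, 3/2, 10/3)
obs 3: x=1 → posterior Dirichlet(6, 5/2, 10/3)
obs 4: x=1 → posterior Dirichlet(6, 7/2, 10/3)
obs 5: x=2 → posterior Dirichlet(6, 7/2, 13/3)
obs 6: x=2 → posterior Dirichlet(6, 7/2, 16/3)
obs 7: x=1 → posterior Dirichlet(6, 9/2, 16/3)
obs 8: x=1 → posterior Dirichlet(6, 11/2, 16/3)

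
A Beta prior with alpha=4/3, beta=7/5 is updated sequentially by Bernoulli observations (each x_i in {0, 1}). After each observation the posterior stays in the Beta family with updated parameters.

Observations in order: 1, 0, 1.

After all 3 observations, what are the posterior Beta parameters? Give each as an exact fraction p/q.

alpha=10/3, beta=12/5

obs 1: x=1 → posterior Beta(7/3, 7/5)
obs 2: x=0 → posterior Beta(7/3, 12/5)
obs 3: x=1 → posterior Beta(10/3, 12/5)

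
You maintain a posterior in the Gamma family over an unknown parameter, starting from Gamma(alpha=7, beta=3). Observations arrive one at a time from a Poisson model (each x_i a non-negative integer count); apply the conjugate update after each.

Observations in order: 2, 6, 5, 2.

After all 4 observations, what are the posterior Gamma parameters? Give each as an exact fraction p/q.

alpha=22, beta=7

obs 1: x=2 → posterior Gamma(9, 4)
obs 2: x=6 → posterior Gamma(15, 5)
obs 3: x=5 → posterior Gamma(20, 6)
obs 4: x=2 → posterior Gamma(22, 7)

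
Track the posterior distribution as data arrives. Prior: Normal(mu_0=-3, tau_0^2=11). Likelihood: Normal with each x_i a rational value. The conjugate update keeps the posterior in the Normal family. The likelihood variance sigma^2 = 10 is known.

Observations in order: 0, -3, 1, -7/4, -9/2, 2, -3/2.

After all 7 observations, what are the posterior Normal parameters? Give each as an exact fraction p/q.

obs 1: x=0 → posterior Normal(-10/7, 110/21)
obs 2: x=-3 → posterior Normal(-63/32, 55/16)
obs 3: x=1 → posterior Normal(-52/43, 110/43)
obs 4: x=-7/4 → posterior Normal(-95/72, 55/27)
obs 5: x=-9/2 → posterior Normal(-483/260, 22/13)
obs 6: x=2 → posterior Normal(-395/304, 55/38)
obs 7: x=-3/2 → posterior Normal(-461/348, 110/87)

mu_0=-461/348, tau_0^2=110/87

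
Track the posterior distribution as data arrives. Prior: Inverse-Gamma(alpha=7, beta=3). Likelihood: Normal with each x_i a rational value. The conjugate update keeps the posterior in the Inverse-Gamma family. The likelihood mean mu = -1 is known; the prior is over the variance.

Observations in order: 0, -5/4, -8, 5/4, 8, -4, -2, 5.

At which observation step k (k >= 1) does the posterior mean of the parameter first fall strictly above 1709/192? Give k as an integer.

k = 8

obs 1: x=0 → posterior Inverse-Gamma(15/2, 7/2)
obs 2: x=-5/4 → posterior Inverse-Gamma(8, 113/32)
obs 3: x=-8 → posterior Inverse-Gamma(17/2, 897/32)
obs 4: x=5/4 → posterior Inverse-Gamma(9, 489/16)
obs 5: x=8 → posterior Inverse-Gamma(19/2, 1137/16)
obs 6: x=-4 → posterior Inverse-Gamma(10, 1209/16)
obs 7: x=-2 → posterior Inverse-Gamma(21/2, 1217/16)
obs 8: x=5 → posterior Inverse-Gamma(11, 1505/16)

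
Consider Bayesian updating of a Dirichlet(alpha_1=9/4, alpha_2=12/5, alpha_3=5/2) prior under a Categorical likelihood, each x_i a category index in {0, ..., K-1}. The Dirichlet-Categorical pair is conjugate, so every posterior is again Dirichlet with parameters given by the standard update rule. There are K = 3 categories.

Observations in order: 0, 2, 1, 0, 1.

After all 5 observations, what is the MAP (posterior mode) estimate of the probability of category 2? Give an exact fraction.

obs 1: x=0 → posterior Dirichlet(13/4, 12/5, 5/2)
obs 2: x=2 → posterior Dirichlet(13/4, 12/5, 7/2)
obs 3: x=1 → posterior Dirichlet(13/4, 17/5, 7/2)
obs 4: x=0 → posterior Dirichlet(17/4, 17/5, 7/2)
obs 5: x=1 → posterior Dirichlet(17/4, 22/5, 7/2)

50/183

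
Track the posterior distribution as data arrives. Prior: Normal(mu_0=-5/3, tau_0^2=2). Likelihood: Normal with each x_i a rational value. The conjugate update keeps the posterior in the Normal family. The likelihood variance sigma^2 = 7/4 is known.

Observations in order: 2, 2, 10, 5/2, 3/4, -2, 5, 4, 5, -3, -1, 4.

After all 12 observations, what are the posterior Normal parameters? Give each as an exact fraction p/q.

mu_0=667/309, tau_0^2=14/103

obs 1: x=2 → posterior Normal(13/45, 14/15)
obs 2: x=2 → posterior Normal(61/69, 14/23)
obs 3: x=10 → posterior Normal(301/93, 14/31)
obs 4: x=5/2 → posterior Normal(361/117, 14/39)
obs 5: x=3/4 → posterior Normal(379/141, 14/47)
obs 6: x=-2 → posterior Normal(331/165, 14/55)
obs 7: x=5 → posterior Normal(451/189, 2/9)
obs 8: x=4 → posterior Normal(547/213, 14/71)
obs 9: x=5 → posterior Normal(667/237, 14/79)
obs 10: x=-3 → posterior Normal(595/261, 14/87)
obs 11: x=-1 → posterior Normal(571/285, 14/95)
obs 12: x=4 → posterior Normal(667/309, 14/103)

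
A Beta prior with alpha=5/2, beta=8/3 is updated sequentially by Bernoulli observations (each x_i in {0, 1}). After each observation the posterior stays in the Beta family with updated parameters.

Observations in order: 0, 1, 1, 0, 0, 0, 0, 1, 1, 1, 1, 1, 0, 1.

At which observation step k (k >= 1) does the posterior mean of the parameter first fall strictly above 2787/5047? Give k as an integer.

k = 12

obs 1: x=0 → posterior Beta(5/2, 11/3)
obs 2: x=1 → posterior Beta(7/2, 11/3)
obs 3: x=1 → posterior Beta(9/2, 11/3)
obs 4: x=0 → posterior Beta(9/2, 14/3)
obs 5: x=0 → posterior Beta(9/2, 17/3)
obs 6: x=0 → posterior Beta(9/2, 20/3)
obs 7: x=0 → posterior Beta(9/2, 23/3)
obs 8: x=1 → posterior Beta(11/2, 23/3)
obs 9: x=1 → posterior Beta(13/2, 23/3)
obs 10: x=1 → posterior Beta(15/2, 23/3)
obs 11: x=1 → posterior Beta(17/2, 23/3)
obs 12: x=1 → posterior Beta(19/2, 23/3)
obs 13: x=0 → posterior Beta(19/2, 26/3)
obs 14: x=1 → posterior Beta(21/2, 26/3)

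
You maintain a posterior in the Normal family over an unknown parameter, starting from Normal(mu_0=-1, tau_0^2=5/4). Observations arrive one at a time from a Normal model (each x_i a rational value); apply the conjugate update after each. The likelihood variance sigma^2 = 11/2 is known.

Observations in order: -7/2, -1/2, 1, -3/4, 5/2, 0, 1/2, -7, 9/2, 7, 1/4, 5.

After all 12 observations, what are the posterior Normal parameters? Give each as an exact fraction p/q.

obs 1: x=-7/2 → posterior Normal(-79/54, 55/54)
obs 2: x=-1/2 → posterior Normal(-21/16, 55/64)
obs 3: x=1 → posterior Normal(-1, 55/74)
obs 4: x=-3/4 → posterior Normal(-163/168, 55/84)
obs 5: x=5/2 → posterior Normal(-113/188, 55/94)
obs 6: x=0 → posterior Normal(-113/208, 55/104)
obs 7: x=1/2 → posterior Normal(-103/228, 55/114)
obs 8: x=-7 → posterior Normal(-243/248, 55/124)
obs 9: x=9/2 → posterior Normal(-153/268, 55/134)
obs 10: x=7 → posterior Normal(-13/288, 55/144)
obs 11: x=1/4 → posterior Normal(-2/77, 5/14)
obs 12: x=5 → posterior Normal(23/82, 55/164)

mu_0=23/82, tau_0^2=55/164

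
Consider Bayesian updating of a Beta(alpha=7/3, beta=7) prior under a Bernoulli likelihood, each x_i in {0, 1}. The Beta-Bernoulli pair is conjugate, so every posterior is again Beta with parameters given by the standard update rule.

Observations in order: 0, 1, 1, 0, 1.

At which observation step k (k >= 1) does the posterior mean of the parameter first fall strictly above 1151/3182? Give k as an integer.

k = 5

obs 1: x=0 → posterior Beta(7/3, 8)
obs 2: x=1 → posterior Beta(10/3, 8)
obs 3: x=1 → posterior Beta(13/3, 8)
obs 4: x=0 → posterior Beta(13/3, 9)
obs 5: x=1 → posterior Beta(16/3, 9)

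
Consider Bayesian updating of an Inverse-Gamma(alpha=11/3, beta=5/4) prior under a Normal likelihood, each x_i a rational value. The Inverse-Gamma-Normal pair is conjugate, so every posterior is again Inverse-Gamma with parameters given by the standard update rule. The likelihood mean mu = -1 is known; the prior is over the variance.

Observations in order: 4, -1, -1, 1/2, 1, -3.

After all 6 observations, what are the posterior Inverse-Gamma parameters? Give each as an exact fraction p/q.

obs 1: x=4 → posterior Inverse-Gamma(25/6, 55/4)
obs 2: x=-1 → posterior Inverse-Gamma(14/3, 55/4)
obs 3: x=-1 → posterior Inverse-Gamma(31/6, 55/4)
obs 4: x=1/2 → posterior Inverse-Gamma(17/3, 119/8)
obs 5: x=1 → posterior Inverse-Gamma(37/6, 135/8)
obs 6: x=-3 → posterior Inverse-Gamma(20/3, 151/8)

alpha=20/3, beta=151/8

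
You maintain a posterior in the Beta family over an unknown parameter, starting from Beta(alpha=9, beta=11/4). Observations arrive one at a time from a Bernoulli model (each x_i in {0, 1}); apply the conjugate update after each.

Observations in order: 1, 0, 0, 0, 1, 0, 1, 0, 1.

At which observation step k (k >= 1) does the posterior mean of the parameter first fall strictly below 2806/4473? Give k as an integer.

obs 1: x=1 → posterior Beta(10, 11/4)
obs 2: x=0 → posterior Beta(10, 15/4)
obs 3: x=0 → posterior Beta(10, 19/4)
obs 4: x=0 → posterior Beta(10, 23/4)
obs 5: x=1 → posterior Beta(11, 23/4)
obs 6: x=0 → posterior Beta(11, 27/4)
obs 7: x=1 → posterior Beta(12, 27/4)
obs 8: x=0 → posterior Beta(12, 31/4)
obs 9: x=1 → posterior Beta(13, 31/4)

k = 6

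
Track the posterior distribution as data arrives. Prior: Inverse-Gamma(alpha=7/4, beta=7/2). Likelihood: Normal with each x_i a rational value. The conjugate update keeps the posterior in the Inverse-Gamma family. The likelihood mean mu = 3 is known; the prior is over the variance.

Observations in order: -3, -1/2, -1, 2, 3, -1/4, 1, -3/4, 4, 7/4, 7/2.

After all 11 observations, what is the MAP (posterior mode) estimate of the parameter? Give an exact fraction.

obs 1: x=-3 → posterior Inverse-Gamma(9/4, 43/2)
obs 2: x=-1/2 → posterior Inverse-Gamma(11/4, 221/8)
obs 3: x=-1 → posterior Inverse-Gamma(13/4, 285/8)
obs 4: x=2 → posterior Inverse-Gamma(15/4, 289/8)
obs 5: x=3 → posterior Inverse-Gamma(17/4, 289/8)
obs 6: x=-1/4 → posterior Inverse-Gamma(19/4, 1325/32)
obs 7: x=1 → posterior Inverse-Gamma(21/4, 1389/32)
obs 8: x=-3/4 → posterior Inverse-Gamma(23/4, 807/16)
obs 9: x=4 → posterior Inverse-Gamma(25/4, 815/16)
obs 10: x=7/4 → posterior Inverse-Gamma(27/4, 1655/32)
obs 11: x=7/2 → posterior Inverse-Gamma(29/4, 1659/32)

553/88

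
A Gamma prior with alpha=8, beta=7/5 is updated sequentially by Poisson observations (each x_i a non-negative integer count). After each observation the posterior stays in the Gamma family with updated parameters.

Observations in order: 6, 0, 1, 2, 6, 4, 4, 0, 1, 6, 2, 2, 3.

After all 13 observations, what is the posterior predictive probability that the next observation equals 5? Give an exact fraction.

obs 1: x=6 → posterior Gamma(14, 12/5)
obs 2: x=0 → posterior Gamma(14, 17/5)
obs 3: x=1 → posterior Gamma(15, 22/5)
obs 4: x=2 → posterior Gamma(17, 27/5)
obs 5: x=6 → posterior Gamma(23, 32/5)
obs 6: x=4 → posterior Gamma(27, 37/5)
obs 7: x=4 → posterior Gamma(31, 42/5)
obs 8: x=0 → posterior Gamma(31, 47/5)
obs 9: x=1 → posterior Gamma(32, 52/5)
obs 10: x=6 → posterior Gamma(38, 57/5)
obs 11: x=2 → posterior Gamma(40, 62/5)
obs 12: x=2 → posterior Gamma(42, 67/5)
obs 13: x=3 → posterior Gamma(45, 72/5)

46231773718432944133379786921193041601171757511078219919037441520451846405338988911001600000/430863969858565964091416971185717958999305057984938082953645031583028936702154730506461311801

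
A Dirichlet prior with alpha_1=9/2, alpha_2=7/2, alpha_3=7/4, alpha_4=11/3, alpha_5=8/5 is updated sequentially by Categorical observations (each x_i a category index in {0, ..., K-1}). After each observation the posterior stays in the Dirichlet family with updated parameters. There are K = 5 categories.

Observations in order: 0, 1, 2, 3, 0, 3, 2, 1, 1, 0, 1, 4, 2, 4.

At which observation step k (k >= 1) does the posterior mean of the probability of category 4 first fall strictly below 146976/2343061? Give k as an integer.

k = 11

obs 1: x=0 → posterior Dirichlet(11/2, 7/2, 7/4, 11/3, 8/5)
obs 2: x=1 → posterior Dirichlet(11/2, 9/2, 7/4, 11/3, 8/5)
obs 3: x=2 → posterior Dirichlet(11/2, 9/2, 11/4, 11/3, 8/5)
obs 4: x=3 → posterior Dirichlet(11/2, 9/2, 11/4, 14/3, 8/5)
obs 5: x=0 → posterior Dirichlet(13/2, 9/2, 11/4, 14/3, 8/5)
obs 6: x=3 → posterior Dirichlet(13/2, 9/2, 11/4, 17/3, 8/5)
obs 7: x=2 → posterior Dirichlet(13/2, 9/2, 15/4, 17/3, 8/5)
obs 8: x=1 → posterior Dirichlet(13/2, 11/2, 15/4, 17/3, 8/5)
obs 9: x=1 → posterior Dirichlet(13/2, 13/2, 15/4, 17/3, 8/5)
obs 10: x=0 → posterior Dirichlet(15/2, 13/2, 15/4, 17/3, 8/5)
obs 11: x=1 → posterior Dirichlet(15/2, 15/2, 15/4, 17/3, 8/5)
obs 12: x=4 → posterior Dirichlet(15/2, 15/2, 15/4, 17/3, 13/5)
obs 13: x=2 → posterior Dirichlet(15/2, 15/2, 19/4, 17/3, 13/5)
obs 14: x=4 → posterior Dirichlet(15/2, 15/2, 19/4, 17/3, 18/5)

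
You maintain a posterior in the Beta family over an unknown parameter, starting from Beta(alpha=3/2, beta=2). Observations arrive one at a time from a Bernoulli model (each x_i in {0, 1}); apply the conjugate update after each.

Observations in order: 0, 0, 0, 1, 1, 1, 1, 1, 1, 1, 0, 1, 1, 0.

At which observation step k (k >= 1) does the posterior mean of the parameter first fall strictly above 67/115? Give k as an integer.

obs 1: x=0 → posterior Beta(3/2, 3)
obs 2: x=0 → posterior Beta(3/2, 4)
obs 3: x=0 → posterior Beta(3/2, 5)
obs 4: x=1 → posterior Beta(5/2, 5)
obs 5: x=1 → posterior Beta(7/2, 5)
obs 6: x=1 → posterior Beta(9/2, 5)
obs 7: x=1 → posterior Beta(11/2, 5)
obs 8: x=1 → posterior Beta(13/2, 5)
obs 9: x=1 → posterior Beta(15/2, 5)
obs 10: x=1 → posterior Beta(17/2, 5)
obs 11: x=0 → posterior Beta(17/2, 6)
obs 12: x=1 → posterior Beta(19/2, 6)
obs 13: x=1 → posterior Beta(21/2, 6)
obs 14: x=0 → posterior Beta(21/2, 7)

k = 9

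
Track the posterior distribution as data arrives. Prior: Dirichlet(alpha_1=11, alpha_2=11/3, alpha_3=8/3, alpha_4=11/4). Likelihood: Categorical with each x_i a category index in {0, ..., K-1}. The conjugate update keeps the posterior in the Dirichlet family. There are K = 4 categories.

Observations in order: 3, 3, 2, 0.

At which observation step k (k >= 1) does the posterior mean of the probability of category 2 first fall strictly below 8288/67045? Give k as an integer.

k = 2

obs 1: x=3 → posterior Dirichlet(11, 11/3, 8/3, 15/4)
obs 2: x=3 → posterior Dirichlet(11, 11/3, 8/3, 19/4)
obs 3: x=2 → posterior Dirichlet(11, 11/3, 11/3, 19/4)
obs 4: x=0 → posterior Dirichlet(12, 11/3, 11/3, 19/4)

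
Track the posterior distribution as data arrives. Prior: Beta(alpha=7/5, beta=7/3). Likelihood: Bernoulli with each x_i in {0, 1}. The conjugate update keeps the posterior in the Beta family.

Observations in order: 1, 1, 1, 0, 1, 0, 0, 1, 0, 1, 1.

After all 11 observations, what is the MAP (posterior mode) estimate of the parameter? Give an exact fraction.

obs 1: x=1 → posterior Beta(12/5, 7/3)
obs 2: x=1 → posterior Beta(17/5, 7/3)
obs 3: x=1 → posterior Beta(22/5, 7/3)
obs 4: x=0 → posterior Beta(22/5, 10/3)
obs 5: x=1 → posterior Beta(27/5, 10/3)
obs 6: x=0 → posterior Beta(27/5, 13/3)
obs 7: x=0 → posterior Beta(27/5, 16/3)
obs 8: x=1 → posterior Beta(32/5, 16/3)
obs 9: x=0 → posterior Beta(32/5, 19/3)
obs 10: x=1 → posterior Beta(37/5, 19/3)
obs 11: x=1 → posterior Beta(42/5, 19/3)

111/191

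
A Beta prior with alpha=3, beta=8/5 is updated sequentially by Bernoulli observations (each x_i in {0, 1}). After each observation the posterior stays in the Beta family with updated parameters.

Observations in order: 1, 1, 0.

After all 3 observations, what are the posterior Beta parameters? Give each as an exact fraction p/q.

obs 1: x=1 → posterior Beta(4, 8/5)
obs 2: x=1 → posterior Beta(5, 8/5)
obs 3: x=0 → posterior Beta(5, 13/5)

alpha=5, beta=13/5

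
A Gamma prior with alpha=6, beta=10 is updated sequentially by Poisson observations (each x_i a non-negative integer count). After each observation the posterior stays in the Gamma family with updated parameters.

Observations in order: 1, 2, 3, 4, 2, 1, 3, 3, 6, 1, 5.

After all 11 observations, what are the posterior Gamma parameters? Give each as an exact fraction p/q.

obs 1: x=1 → posterior Gamma(7, 11)
obs 2: x=2 → posterior Gamma(9, 12)
obs 3: x=3 → posterior Gamma(12, 13)
obs 4: x=4 → posterior Gamma(16, 14)
obs 5: x=2 → posterior Gamma(18, 15)
obs 6: x=1 → posterior Gamma(19, 16)
obs 7: x=3 → posterior Gamma(22, 17)
obs 8: x=3 → posterior Gamma(25, 18)
obs 9: x=6 → posterior Gamma(31, 19)
obs 10: x=1 → posterior Gamma(32, 20)
obs 11: x=5 → posterior Gamma(37, 21)

alpha=37, beta=21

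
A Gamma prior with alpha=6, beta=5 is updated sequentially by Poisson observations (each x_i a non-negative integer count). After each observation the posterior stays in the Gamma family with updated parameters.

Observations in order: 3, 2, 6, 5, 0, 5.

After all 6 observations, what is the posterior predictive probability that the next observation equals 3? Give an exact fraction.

obs 1: x=3 → posterior Gamma(9, 6)
obs 2: x=2 → posterior Gamma(11, 7)
obs 3: x=6 → posterior Gamma(17, 8)
obs 4: x=5 → posterior Gamma(22, 9)
obs 5: x=0 → posterior Gamma(22, 10)
obs 6: x=5 → posterior Gamma(27, 11)

2661328820874485864513476455313/13187572988876100351608349523968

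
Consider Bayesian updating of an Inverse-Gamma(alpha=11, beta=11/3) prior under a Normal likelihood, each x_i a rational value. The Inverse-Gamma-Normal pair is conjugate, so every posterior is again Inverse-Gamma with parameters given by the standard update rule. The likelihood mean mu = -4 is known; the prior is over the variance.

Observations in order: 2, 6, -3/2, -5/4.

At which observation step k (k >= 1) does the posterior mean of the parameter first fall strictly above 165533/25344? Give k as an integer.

k = 4

obs 1: x=2 → posterior Inverse-Gamma(23/2, 65/3)
obs 2: x=6 → posterior Inverse-Gamma(12, 215/3)
obs 3: x=-3/2 → posterior Inverse-Gamma(25/2, 1795/24)
obs 4: x=-5/4 → posterior Inverse-Gamma(13, 7543/96)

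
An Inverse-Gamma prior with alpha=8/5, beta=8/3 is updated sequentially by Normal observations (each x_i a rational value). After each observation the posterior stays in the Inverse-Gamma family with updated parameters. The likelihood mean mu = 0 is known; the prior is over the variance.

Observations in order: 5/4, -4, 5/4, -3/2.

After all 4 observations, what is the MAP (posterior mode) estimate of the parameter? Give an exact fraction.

obs 1: x=5/4 → posterior Inverse-Gamma(21/10, 331/96)
obs 2: x=-4 → posterior Inverse-Gamma(13/5, 1099/96)
obs 3: x=5/4 → posterior Inverse-Gamma(31/10, 587/48)
obs 4: x=-3/2 → posterior Inverse-Gamma(18/5, 641/48)

3205/1104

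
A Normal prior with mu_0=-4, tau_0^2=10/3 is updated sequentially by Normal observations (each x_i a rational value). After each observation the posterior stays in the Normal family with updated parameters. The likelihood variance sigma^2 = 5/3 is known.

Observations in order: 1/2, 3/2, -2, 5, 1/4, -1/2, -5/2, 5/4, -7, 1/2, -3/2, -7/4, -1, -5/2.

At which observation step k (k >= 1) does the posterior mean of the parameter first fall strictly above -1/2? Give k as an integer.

obs 1: x=1/2 → posterior Normal(-1, 10/9)
obs 2: x=3/2 → posterior Normal(0, 2/3)
obs 3: x=-2 → posterior Normal(-4/7, 10/21)
obs 4: x=5 → posterior Normal(2/3, 10/27)
obs 5: x=1/4 → posterior Normal(13/22, 10/33)
obs 6: x=-1/2 → posterior Normal(11/26, 10/39)
obs 7: x=-5/2 → posterior Normal(1/30, 2/9)
obs 8: x=5/4 → posterior Normal(3/17, 10/51)
obs 9: x=-7 → posterior Normal(-11/19, 10/57)
obs 10: x=1/2 → posterior Normal(-10/21, 10/63)
obs 11: x=-3/2 → posterior Normal(-13/23, 10/69)
obs 12: x=-7/4 → posterior Normal(-33/50, 2/15)
obs 13: x=-1 → posterior Normal(-37/54, 10/81)
obs 14: x=-5/2 → posterior Normal(-47/58, 10/87)

k = 2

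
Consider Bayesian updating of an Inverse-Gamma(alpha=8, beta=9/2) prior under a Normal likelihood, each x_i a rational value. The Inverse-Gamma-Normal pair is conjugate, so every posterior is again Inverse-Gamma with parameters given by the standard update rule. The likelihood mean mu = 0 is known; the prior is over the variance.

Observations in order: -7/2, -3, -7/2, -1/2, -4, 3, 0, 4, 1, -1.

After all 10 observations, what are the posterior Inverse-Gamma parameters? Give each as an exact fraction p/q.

alpha=13, beta=343/8

obs 1: x=-7/2 → posterior Inverse-Gamma(17/2, 85/8)
obs 2: x=-3 → posterior Inverse-Gamma(9, 121/8)
obs 3: x=-7/2 → posterior Inverse-Gamma(19/2, 85/4)
obs 4: x=-1/2 → posterior Inverse-Gamma(10, 171/8)
obs 5: x=-4 → posterior Inverse-Gamma(21/2, 235/8)
obs 6: x=3 → posterior Inverse-Gamma(11, 271/8)
obs 7: x=0 → posterior Inverse-Gamma(23/2, 271/8)
obs 8: x=4 → posterior Inverse-Gamma(12, 335/8)
obs 9: x=1 → posterior Inverse-Gamma(25/2, 339/8)
obs 10: x=-1 → posterior Inverse-Gamma(13, 343/8)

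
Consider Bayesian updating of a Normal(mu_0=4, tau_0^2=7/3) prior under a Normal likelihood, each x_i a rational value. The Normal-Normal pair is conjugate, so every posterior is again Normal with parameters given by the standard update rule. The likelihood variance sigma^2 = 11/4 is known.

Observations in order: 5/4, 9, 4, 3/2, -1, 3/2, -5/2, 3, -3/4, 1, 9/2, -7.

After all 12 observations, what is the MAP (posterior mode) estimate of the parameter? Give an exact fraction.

obs 1: x=5/4 → posterior Normal(167/61, 77/61)
obs 2: x=9 → posterior Normal(419/89, 77/89)
obs 3: x=4 → posterior Normal(59/13, 77/117)
obs 4: x=3/2 → posterior Normal(573/145, 77/145)
obs 5: x=-1 → posterior Normal(545/173, 77/173)
obs 6: x=3/2 → posterior Normal(587/201, 77/201)
obs 7: x=-5/2 → posterior Normal(517/229, 77/229)
obs 8: x=3 → posterior Normal(601/257, 77/257)
obs 9: x=-3/4 → posterior Normal(116/57, 77/285)
obs 10: x=1 → posterior Normal(608/313, 77/313)
obs 11: x=9/2 → posterior Normal(734/341, 7/31)
obs 12: x=-7 → posterior Normal(538/369, 77/369)

538/369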